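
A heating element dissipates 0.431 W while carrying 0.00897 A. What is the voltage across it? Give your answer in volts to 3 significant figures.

48.0 V

From P = V I = I²R = V²/R, with the two given quantities we get V = P / I.
V = 0.431 / 0.008970 = 48.05 V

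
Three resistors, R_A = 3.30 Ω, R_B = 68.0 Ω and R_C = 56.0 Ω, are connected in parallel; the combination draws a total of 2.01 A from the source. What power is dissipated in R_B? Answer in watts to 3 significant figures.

0.528 W

We need the common branch voltage; get it from I_total × R_eq, then P = V²/R for the branch.
1/R_eq = 1/3.30 + 1/68.0 + 1/56.0 ⇒ R_eq = 2.980 Ω
V = I_total × R_eq = 2.010 × 2.980 = 5.989 V
P_R_B = V² / R_B = (5.989)² / 68.0 = 0.5275 W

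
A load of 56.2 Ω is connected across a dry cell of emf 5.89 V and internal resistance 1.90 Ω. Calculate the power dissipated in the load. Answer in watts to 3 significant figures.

0.578 W

With r and R in series, I = ε/(r+R); the load dissipates I²R.
I = ε / (r + R) = 5.89 / (1.90 + 56.2) = 0.1014 A
P_load = I² R = (0.1014)² × 56.2 = 0.5776 W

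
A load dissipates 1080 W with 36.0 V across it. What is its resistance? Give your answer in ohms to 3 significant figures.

Rearranging the power relation for the two known quantities gives R = V² / P.
R = (36.0)² / 1080 = 1.200 Ω

1.20 Ω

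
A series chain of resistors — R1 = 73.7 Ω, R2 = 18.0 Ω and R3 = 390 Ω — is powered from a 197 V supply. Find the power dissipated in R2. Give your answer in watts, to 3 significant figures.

Every series element carries the same I. Get I from the total resistance, then P = I² × R2.
R_total = 73.7 + 18.0 + 390 = 481.7 Ω
I = V / R_total = 197 / 481.7 = 0.4090 A
P_R2 = I² × R2 = (0.4090)² × 18.0 = 3.011 W

3.01 W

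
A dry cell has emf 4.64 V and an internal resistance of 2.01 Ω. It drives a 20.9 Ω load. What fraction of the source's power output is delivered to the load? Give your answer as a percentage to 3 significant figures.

η = P_load/(P_load+P_int) = I²R/(I²R+I²r) = R/(R+r) — the I² cancels for series elements.
η = R / (R + r) = 20.9 / (20.9 + 2.01) = 0.9123

91.2 %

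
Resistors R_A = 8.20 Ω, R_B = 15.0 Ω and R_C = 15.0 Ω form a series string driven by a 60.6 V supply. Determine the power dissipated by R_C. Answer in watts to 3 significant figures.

37.7 W

Every series element carries the same I. Get I from the total resistance, then P = I² × R_C.
R_total = 8.20 + 15.0 + 15.0 = 38.20 Ω
I = V / R_total = 60.6 / 38.20 = 1.586 A
P_R_C = I² × R_C = (1.586)² × 15.0 = 37.75 W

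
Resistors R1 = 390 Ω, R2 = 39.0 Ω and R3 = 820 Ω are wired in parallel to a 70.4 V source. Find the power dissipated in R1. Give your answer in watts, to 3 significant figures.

Each parallel branch sees the full supply voltage, so P = V²/R applies directly to the target branch.
P_R1 = V² / R1 = (70.4)² / 390 Ω = 12.71 W

12.7 W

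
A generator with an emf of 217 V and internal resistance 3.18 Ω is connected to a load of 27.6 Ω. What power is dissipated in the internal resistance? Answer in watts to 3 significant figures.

158 W

r is in series with the load, so it carries the full circuit current — the loss in it is I²r.
I = ε / (r + R) = 217 / (3.18 + 27.6) = 7.050 A
P_int = I² r = (7.050)² × 3.18 = 158.1 W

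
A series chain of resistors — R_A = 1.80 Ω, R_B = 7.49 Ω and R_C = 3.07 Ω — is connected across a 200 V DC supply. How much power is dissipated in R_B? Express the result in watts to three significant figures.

Every series element carries the same I. Get I from the total resistance, then P = I² × R_B.
R_total = 1.80 + 7.49 + 3.07 = 12.36 Ω
I = V / R_total = 200 / 12.36 = 16.18 A
P_R_B = I² × R_B = (16.18)² × 7.49 = 1961 W

1960 W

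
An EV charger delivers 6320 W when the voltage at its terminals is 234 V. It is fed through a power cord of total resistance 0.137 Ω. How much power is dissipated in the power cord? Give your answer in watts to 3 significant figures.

99.9 W

The power cord and load are in series, so the same current flows in both; the loss is I²R_line.
I = P / V = 6320 / 234 = 27.01 A through the power cord.
P_line = I² R_line = (27.01)² × 0.137 = 99.94 W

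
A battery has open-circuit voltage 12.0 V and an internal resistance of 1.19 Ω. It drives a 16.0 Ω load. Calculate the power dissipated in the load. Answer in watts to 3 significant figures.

The internal resistance and the load are in series, so the same I flows through both; get I from ε/(r+R), then I²R for the load.
I = ε / (r + R) = 12.0 / (1.19 + 16.0) = 0.6981 A
P_load = I² R = (0.6981)² × 16.0 = 7.797 W

7.80 W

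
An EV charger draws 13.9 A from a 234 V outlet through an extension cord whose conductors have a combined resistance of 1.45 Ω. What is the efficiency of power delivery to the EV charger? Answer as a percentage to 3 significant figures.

The extension cord carries the full 13.9 A.
P_line = I² R_line = (13.90)² × 1.45 = 280.2 W
P_source = V I = 234 × 13.90 = 3253 W; P_load = 2972 W
η = P_load / P_source = 2972 / 3253 = 0.9139

91.4 %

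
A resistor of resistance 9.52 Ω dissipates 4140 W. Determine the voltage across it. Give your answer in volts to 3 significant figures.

199 V

The two known quantities fix the third via V = √(P R).
V = √(4140 × 9.52) = 198.5 V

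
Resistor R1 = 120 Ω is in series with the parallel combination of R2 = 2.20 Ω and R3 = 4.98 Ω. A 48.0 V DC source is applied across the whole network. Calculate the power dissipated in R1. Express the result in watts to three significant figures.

18.7 W

First combine the parallel branches into one equivalent R_p, then R1 + R_p is a series pair.
R_p = (2.20×4.98)/(2.20+4.98) = 1.526 Ω
R_total = 120 + 1.526 = 121.5 Ω
I = V / R_total = 48.0 / 121.5 = 0.3950 A
All the current flows through R1; use P = I²R.
P_R1 = (0.3950)² × 120 = 18.72 W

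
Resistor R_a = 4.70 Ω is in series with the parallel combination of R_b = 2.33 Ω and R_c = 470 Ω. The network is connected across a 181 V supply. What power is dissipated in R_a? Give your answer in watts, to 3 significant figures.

3130 W

Collapse R_b‖R_c to a single equivalent, reducing the network to two series elements.
R_p = (2.33×470)/(2.33+470) = 2.319 Ω
R_total = 4.70 + 2.319 = 7.019 Ω
I = V / R_total = 181 / 7.019 = 25.79 A
The full supply current passes through R_a: P = I²R.
P_R_a = (25.79)² × 4.70 = 3126 W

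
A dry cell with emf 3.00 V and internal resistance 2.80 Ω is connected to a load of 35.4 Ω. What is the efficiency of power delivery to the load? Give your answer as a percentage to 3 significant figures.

Efficiency is P_load / P_total. With a series r and R sharing the same I, P = I²R for each, so η = R/(R+r).
η = R / (R + r) = 35.4 / (35.4 + 2.80) = 0.9267

92.7 %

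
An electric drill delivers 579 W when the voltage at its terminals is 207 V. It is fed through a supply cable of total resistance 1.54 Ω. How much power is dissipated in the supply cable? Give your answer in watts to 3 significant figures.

Only the current and the line resistance are needed for the I²R loss.
I = P / V = 579 / 207 = 2.797 A through the supply cable.
P_line = I² R_line = (2.797)² × 1.54 = 12.05 W

12.0 W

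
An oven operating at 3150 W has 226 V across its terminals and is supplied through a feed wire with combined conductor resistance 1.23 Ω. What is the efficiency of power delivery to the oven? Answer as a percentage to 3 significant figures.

92.9 %

I = P / V = 3150 / 226 = 13.94 A through the feed wire.
P_line = I² R_line = (13.94)² × 1.23 = 239.0 W
P_source = P_load + P_line = 3150 + 239.0 = 3389 W
η = P_load / P_source = 3150 / 3389 = 0.9295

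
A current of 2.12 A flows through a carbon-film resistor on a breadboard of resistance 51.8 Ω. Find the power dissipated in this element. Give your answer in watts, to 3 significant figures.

Current and resistance are given, so P = I²R is the direct form.
P = (2.120 A)² × 51.8 Ω = 232.8 W

233 W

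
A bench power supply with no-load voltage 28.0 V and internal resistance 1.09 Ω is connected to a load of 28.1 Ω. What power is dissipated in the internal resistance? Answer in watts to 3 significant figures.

The source's internal resistance is just another series element carrying I; its dissipation is I²r.
I = ε / (r + R) = 28.0 / (1.09 + 28.1) = 0.9592 A
P_int = I² r = (0.9592)² × 1.09 = 1.003 W

1.00 W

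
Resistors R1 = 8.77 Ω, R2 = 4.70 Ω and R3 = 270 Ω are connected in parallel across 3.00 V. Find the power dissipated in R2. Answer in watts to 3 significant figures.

Every branch has 3.00 V across it, so for R2 the power is simply V²/R.
P_R2 = V² / R2 = (3.00)² / 4.70 Ω = 1.915 W

1.91 W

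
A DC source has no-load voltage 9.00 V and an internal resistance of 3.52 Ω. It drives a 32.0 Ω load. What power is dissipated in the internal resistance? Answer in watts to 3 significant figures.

The internal resistance carries the same current as the load; P_int = I²r.
I = ε / (r + R) = 9.00 / (3.52 + 32.0) = 0.2534 A
P_int = I² r = (0.2534)² × 3.52 = 0.2260 W

0.226 W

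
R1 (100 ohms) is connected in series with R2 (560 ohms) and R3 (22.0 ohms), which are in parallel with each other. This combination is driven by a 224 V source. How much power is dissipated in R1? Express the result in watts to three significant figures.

342 W

Collapse R2‖R3 to a single equivalent, reducing the network to two series elements.
R_p = (560×22.0)/(560+22.0) = 21.17 Ω
R_total = 100 + 21.17 = 121.2 Ω
I = V / R_total = 224 / 121.2 = 1.849 A
R1 is in the main series path, so its power is I²R1.
P_R1 = (1.849)² × 100 = 341.8 W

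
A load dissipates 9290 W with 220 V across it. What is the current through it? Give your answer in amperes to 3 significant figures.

Inverting the appropriate power form: I = P / V.
I = 9290 / 220 = 42.23 A

42.2 A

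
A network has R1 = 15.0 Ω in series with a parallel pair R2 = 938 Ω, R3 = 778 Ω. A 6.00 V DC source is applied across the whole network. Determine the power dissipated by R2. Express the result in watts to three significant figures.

0.0358 W

Replace R2 and R3 with their parallel equivalent so the circuit becomes R1 in series with R_p.
R_p = (938×778)/(938+778) = 425.3 Ω
R_total = 15.0 + 425.3 = 440.3 Ω
I = V / R_total = 6.00 / 440.3 = 0.01363 A
Voltage across the parallel pair: V_p = I × R_p = 0.01363 × 425.3 = 5.796 V
With V_p across R2, its power is V_p²/R2.
P_R2 = (5.796)² / 938 = 0.03581 W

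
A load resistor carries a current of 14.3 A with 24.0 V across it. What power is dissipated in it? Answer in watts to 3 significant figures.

V and I are known directly — P = V I, no intermediate step needed.
P = 24.0 V × 14.30 A = 343.2 W

343 W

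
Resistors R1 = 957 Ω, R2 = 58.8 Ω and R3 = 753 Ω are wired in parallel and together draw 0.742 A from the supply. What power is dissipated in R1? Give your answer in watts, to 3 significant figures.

Parallel branches share V, not I — compute V via R_eq, then use V²/R for the target branch.
1/R_eq = 1/957 + 1/58.8 + 1/753 ⇒ R_eq = 51.60 Ω
V = I_total × R_eq = 0.7420 × 51.60 = 38.29 V
P_R1 = V² / R1 = (38.29)² / 957 = 1.532 W

1.53 W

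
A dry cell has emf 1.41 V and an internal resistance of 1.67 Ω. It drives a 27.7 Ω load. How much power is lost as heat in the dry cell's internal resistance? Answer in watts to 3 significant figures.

0.00385 W

The internal resistance carries the same current as the load; P_int = I²r.
I = ε / (r + R) = 1.41 / (1.67 + 27.7) = 0.04801 A
P_int = I² r = (0.04801)² × 1.67 = 0.003849 W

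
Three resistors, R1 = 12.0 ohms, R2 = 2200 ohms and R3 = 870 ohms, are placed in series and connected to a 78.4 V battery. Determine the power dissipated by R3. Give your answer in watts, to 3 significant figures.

Series elements share the same current, so find I first, then use P = I²R.
R_total = 12.0 + 2200 + 870 = 3082 Ω
I = V / R_total = 78.4 / 3082 = 0.02544 A
P_R3 = I² × R3 = (0.02544)² × 870 = 0.5630 W

0.563 W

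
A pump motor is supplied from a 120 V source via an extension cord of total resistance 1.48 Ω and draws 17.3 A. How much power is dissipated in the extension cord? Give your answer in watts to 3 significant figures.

Only the current and the line resistance are needed for the I²R loss.
The extension cord carries the full 17.3 A.
P_line = I² R_line = (17.30)² × 1.48 = 442.9 W

443 W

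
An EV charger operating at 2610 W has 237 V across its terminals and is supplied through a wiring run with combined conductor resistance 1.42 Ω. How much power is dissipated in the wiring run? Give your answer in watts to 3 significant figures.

172 W

Only the current and the line resistance are needed for the I²R loss.
I = P / V = 2610 / 237 = 11.01 A through the wiring run.
P_line = I² R_line = (11.01)² × 1.42 = 172.2 W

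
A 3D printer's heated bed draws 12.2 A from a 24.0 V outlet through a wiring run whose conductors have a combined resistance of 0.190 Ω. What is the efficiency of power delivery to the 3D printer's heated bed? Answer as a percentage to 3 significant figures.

90.3 %

The wiring run carries the full 12.2 A.
P_line = I² R_line = (12.20)² × 0.190 = 28.28 W
P_source = V I = 24.0 × 12.20 = 292.8 W; P_load = 264.5 W
η = P_load / P_source = 264.5 / 292.8 = 0.9034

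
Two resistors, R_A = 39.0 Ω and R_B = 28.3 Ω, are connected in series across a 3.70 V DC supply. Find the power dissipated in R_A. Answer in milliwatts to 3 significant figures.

118 mW

Series elements share the same current, so find I first, then use P = I²R.
R_total = 39.0 + 28.3 = 67.30 Ω
I = V / R_total = 3.70 / 67.30 = 0.05498 A
P_R_A = I² × R_A = (0.05498)² × 39.0 = 0.1179 W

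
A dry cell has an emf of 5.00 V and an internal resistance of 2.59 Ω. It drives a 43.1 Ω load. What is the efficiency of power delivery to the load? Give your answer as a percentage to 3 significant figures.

94.3 %

Efficiency is P_load / P_total. With a series r and R sharing the same I, P = I²R for each, so η = R/(R+r).
η = R / (R + r) = 43.1 / (43.1 + 2.59) = 0.9433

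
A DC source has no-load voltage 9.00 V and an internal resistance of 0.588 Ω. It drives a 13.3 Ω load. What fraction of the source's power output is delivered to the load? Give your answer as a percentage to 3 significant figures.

95.8 %

Efficiency is P_load / P_total. With a series r and R sharing the same I, P = I²R for each, so η = R/(R+r).
η = R / (R + r) = 13.3 / (13.3 + 0.588) = 0.9577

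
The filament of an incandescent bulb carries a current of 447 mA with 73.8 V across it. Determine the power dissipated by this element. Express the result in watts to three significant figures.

33.0 W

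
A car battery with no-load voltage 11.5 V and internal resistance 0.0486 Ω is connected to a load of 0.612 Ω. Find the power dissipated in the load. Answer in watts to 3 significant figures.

Load and internal resistance form a series loop — compute the loop current, then the load power via I²R.
I = ε / (r + R) = 11.5 / (0.0486 + 0.612) = 17.41 A
P_load = I² R = (17.41)² × 0.612 = 185.5 W

185 W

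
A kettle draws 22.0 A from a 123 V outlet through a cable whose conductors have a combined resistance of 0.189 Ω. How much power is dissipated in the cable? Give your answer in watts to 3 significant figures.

The cable is a series resistance carrying the load current; its dissipation is I²R_line.
The cable carries the full 22.0 A.
P_line = I² R_line = (22.00)² × 0.189 = 91.48 W

91.5 W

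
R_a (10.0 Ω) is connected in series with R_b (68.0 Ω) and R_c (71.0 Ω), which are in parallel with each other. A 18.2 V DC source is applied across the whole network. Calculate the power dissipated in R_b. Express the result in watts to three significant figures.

2.94 W

Reduce the parallel pair to R_p first; the network is then a simple series string.
R_p = (68.0×71.0)/(68.0+71.0) = 34.73 Ω
R_total = 10.0 + 34.73 = 44.73 Ω
I = V / R_total = 18.2 / 44.73 = 0.4069 A
Voltage across the parallel pair: V_p = I × R_p = 0.4069 × 34.73 = 14.13 V
R_b sees V_p directly, so P = V_p² / R_b.
P_R_b = (14.13)² / 68.0 = 2.937 W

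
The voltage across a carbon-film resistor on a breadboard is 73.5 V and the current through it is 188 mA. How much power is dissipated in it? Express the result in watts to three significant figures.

13.8 W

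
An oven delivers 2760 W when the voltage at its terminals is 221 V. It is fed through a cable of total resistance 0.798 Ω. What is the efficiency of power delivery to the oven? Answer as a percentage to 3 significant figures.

95.7 %

I = P / V = 2760 / 221 = 12.49 A through the cable.
P_line = I² R_line = (12.49)² × 0.798 = 124.5 W
P_source = P_load + P_line = 2760 + 124.5 = 2884 W
η = P_load / P_source = 2760 / 2884 = 0.9569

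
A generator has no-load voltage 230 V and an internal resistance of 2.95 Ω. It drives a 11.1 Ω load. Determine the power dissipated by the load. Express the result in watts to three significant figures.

Load and internal resistance form a series loop — compute the loop current, then the load power via I²R.
I = ε / (r + R) = 230 / (2.95 + 11.1) = 16.37 A
P_load = I² R = (16.37)² × 11.1 = 2975 W

2970 W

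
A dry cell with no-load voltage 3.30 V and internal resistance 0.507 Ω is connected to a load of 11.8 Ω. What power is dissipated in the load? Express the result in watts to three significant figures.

Load and internal resistance form a series loop — compute the loop current, then the load power via I²R.
I = ε / (r + R) = 3.30 / (0.507 + 11.8) = 0.2681 A
P_load = I² R = (0.2681)² × 11.8 = 0.8484 W

0.848 W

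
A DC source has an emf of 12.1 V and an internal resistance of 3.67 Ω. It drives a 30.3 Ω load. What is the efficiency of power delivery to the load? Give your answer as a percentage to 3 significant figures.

89.2 %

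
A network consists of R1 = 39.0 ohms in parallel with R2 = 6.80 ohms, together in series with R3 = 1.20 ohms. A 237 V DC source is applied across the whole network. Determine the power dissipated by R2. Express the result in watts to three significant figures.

5670 W

Combine R1 and R2 into their parallel equivalent first, reducing the network to two series resistors.
R_p = (39.0×6.80)/(39.0+6.80) = 5.790 Ω
R_total = R_p + 1.20 = 5.790 + 1.20 = 6.990 Ω
I = V / R_total = 237 / 6.990 = 33.90 A
Voltage across the parallel pair: V_p = I × R_p = 33.90 × 5.790 = 196.3 V
R2 has V_p across it, so P = V_p²/R2.
P_R2 = (196.3)² / 6.80 = 5668 W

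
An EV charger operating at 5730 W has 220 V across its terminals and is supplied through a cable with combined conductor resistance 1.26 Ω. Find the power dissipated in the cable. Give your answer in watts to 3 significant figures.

855 W

Line loss is just I²R for the cable — we know both I and R_line directly.
I = P / V = 5730 / 220 = 26.05 A through the cable.
P_line = I² R_line = (26.05)² × 1.26 = 854.7 W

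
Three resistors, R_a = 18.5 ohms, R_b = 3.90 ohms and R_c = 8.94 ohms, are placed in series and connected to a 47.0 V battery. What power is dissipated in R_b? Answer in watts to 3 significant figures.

8.77 W

The current is common to all series resistors; compute it, then apply P = I²R for the target.
R_total = 18.5 + 3.90 + 8.94 = 31.34 Ω
I = V / R_total = 47.0 / 31.34 = 1.500 A
P_R_b = I² × R_b = (1.500)² × 3.90 = 8.771 W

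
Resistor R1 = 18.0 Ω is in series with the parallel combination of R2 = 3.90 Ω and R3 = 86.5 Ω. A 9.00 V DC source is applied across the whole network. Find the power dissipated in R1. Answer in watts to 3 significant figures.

Collapse R2‖R3 to a single equivalent, reducing the network to two series elements.
R_p = (3.90×86.5)/(3.90+86.5) = 3.732 Ω
R_total = 18.0 + 3.732 = 21.73 Ω
I = V / R_total = 9.00 / 21.73 = 0.4141 A
The full supply current passes through R1: P = I²R.
P_R1 = (0.4141)² × 18.0 = 3.087 W

3.09 W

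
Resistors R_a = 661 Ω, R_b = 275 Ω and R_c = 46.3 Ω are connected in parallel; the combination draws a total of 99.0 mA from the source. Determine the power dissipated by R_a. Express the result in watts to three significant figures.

0.0207 W

Only the total current is stated, so first find the parallel equivalent to get the voltage across the combination.
1/R_eq = 1/661 + 1/275 + 1/46.3 ⇒ R_eq = 37.39 Ω
V = I_total × R_eq = 0.09900 × 37.39 = 3.701 V
P_R_a = V² / R_a = (3.701)² / 661 = 0.02073 W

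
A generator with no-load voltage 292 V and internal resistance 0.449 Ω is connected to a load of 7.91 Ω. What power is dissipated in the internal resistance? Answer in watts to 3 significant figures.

The internal resistance carries the same current as the load; P_int = I²r.
I = ε / (r + R) = 292 / (0.449 + 7.91) = 34.93 A
P_int = I² r = (34.93)² × 0.449 = 547.9 W

548 W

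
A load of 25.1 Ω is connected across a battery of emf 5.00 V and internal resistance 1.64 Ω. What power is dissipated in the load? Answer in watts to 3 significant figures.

Load and internal resistance form a series loop — compute the loop current, then the load power via I²R.
I = ε / (r + R) = 5.00 / (1.64 + 25.1) = 0.1870 A
P_load = I² R = (0.1870)² × 25.1 = 0.8776 W

0.878 W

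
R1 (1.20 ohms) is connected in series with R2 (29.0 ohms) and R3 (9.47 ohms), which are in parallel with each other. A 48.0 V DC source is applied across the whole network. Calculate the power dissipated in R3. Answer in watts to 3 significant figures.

Collapse R2‖R3 to a single equivalent, reducing the network to two series elements.
R_p = (29.0×9.47)/(29.0+9.47) = 7.139 Ω
R_total = 1.20 + 7.139 = 8.339 Ω
I = V / R_total = 48.0 / 8.339 = 5.756 A
Voltage across the parallel pair: V_p = I × R_p = 5.756 × 7.139 = 41.09 V
R3 sees V_p directly, so P = V_p² / R3.
P_R3 = (41.09)² / 9.47 = 178.3 W

178 W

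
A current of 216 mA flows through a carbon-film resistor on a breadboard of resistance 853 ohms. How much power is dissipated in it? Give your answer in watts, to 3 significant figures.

Current and resistance are given, so P = I²R is the direct form.
P = (0.2160 A)² × 853 Ω = 39.80 W

39.8 W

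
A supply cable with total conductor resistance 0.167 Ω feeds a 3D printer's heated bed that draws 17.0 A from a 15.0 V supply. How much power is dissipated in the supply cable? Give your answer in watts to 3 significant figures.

48.3 W

The supply cable is a series resistance carrying the load current; its dissipation is I²R_line.
The supply cable carries the full 17.0 A.
P_line = I² R_line = (17.00)² × 0.167 = 48.26 W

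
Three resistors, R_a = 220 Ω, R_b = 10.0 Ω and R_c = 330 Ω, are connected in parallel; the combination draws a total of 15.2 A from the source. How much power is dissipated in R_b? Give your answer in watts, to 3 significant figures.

Only the total current is stated, so first find the parallel equivalent to get the voltage across the combination.
1/R_eq = 1/220 + 1/10.0 + 1/330 ⇒ R_eq = 9.296 Ω
V = I_total × R_eq = 15.20 × 9.296 = 141.3 V
P_R_b = V² / R_b = (141.3)² / 10.0 = 1996 W

2000 W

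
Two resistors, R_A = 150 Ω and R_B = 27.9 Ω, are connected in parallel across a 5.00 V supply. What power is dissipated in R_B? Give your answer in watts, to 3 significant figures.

Parallel branches share the same voltage; P = V²/R gives the branch power in one step.
P_R_B = V² / R_B = (5.00)² / 27.9 Ω = 0.8961 W

0.896 W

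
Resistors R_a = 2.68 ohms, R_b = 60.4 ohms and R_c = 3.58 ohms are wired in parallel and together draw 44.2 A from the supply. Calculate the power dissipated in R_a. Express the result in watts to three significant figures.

1630 W

We need the common branch voltage; get it from I_total × R_eq, then P = V²/R for the branch.
1/R_eq = 1/2.68 + 1/60.4 + 1/3.58 ⇒ R_eq = 1.495 Ω
V = I_total × R_eq = 44.20 × 1.495 = 66.07 V
P_R_a = V² / R_a = (66.07)² / 2.68 = 1629 W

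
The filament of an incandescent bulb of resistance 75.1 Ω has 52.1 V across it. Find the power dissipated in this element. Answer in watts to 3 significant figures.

36.1 W

With V across and R both known, P = V²/R gives the dissipation directly.
P = (52.1 V)² / 75.1 Ω = 36.14 W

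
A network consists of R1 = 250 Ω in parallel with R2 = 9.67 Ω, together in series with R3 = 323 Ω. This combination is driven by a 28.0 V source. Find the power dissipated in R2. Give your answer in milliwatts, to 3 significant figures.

63.6 mW

Combine R1 and R2 into their parallel equivalent first, reducing the network to two series resistors.
R_p = (250×9.67)/(250+9.67) = 9.310 Ω
R_total = R_p + 323 = 9.310 + 323 = 332.3 Ω
I = V / R_total = 28.0 / 332.3 = 0.08426 A
Voltage across the parallel pair: V_p = I × R_p = 0.08426 × 9.310 = 0.7844 V
R2 has V_p across it, so P = V_p²/R2.
P_R2 = (0.7844)² / 9.67 = 0.06363 W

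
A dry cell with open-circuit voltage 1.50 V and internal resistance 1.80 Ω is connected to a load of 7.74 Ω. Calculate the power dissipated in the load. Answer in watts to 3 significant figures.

0.191 W

The internal resistance and the load are in series, so the same I flows through both; get I from ε/(r+R), then I²R for the load.
I = ε / (r + R) = 1.50 / (1.80 + 7.74) = 0.1572 A
P_load = I² R = (0.1572)² × 7.74 = 0.1913 W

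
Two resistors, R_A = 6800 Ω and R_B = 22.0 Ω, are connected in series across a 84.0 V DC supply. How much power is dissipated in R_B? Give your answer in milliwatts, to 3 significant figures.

Series elements share the same current, so find I first, then use P = I²R.
R_total = 6800 + 22.0 = 6822 Ω
I = V / R_total = 84.0 / 6822 = 0.01231 A
P_R_B = I² × R_B = (0.01231)² × 22.0 = 0.003335 W

3.34 mW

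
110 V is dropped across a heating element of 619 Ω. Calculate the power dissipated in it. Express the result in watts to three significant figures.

Voltage and resistance are given, so P = V²/R is the one-step route.
P = (110 V)² / 619 Ω = 19.55 W

19.5 W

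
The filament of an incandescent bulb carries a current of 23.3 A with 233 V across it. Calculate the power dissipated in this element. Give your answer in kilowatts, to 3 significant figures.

5.43 kW

With V and I both given, power follows immediately from P = V I.
P = 233 V × 23.30 A = 5429 W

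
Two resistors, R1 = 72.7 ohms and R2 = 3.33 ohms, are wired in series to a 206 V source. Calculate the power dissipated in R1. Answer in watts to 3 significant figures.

The current is common to all series resistors; compute it, then apply P = I²R for the target.
R_total = 72.7 + 3.33 = 76.03 Ω
I = V / R_total = 206 / 76.03 = 2.709 A
P_R1 = I² × R1 = (2.709)² × 72.7 = 533.7 W

534 W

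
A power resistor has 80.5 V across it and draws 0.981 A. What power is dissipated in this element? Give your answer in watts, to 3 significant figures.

With V and I both given, power follows immediately from P = V I.
P = 80.5 V × 0.9810 A = 78.97 W

79.0 W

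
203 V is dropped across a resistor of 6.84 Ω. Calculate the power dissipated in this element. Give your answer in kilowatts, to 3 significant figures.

V and R are stated; P = V²/R avoids computing the current.
P = (203 V)² / 6.84 Ω = 6025 W

6.02 kW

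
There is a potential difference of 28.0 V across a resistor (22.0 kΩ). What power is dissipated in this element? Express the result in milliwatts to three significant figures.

With V across and R both known, P = V²/R gives the dissipation directly.
P = (28.0 V)² / 22000 Ω = 0.03564 W

35.6 mW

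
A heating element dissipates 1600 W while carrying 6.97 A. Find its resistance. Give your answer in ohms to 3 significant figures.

32.9 Ω

Inverting the appropriate power form: R = P / I².
R = 1600 / (6.970)² = 32.93 Ω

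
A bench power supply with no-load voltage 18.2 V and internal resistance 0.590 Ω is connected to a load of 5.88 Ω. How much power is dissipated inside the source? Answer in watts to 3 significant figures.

4.67 W

The internal resistance carries the same current as the load; P_int = I²r.
I = ε / (r + R) = 18.2 / (0.590 + 5.88) = 2.813 A
P_int = I² r = (2.813)² × 0.590 = 4.669 W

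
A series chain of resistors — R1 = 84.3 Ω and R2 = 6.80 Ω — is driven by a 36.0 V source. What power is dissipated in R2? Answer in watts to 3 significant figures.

1.06 W

Series elements share the same current, so find I first, then use P = I²R.
R_total = 84.3 + 6.80 = 91.10 Ω
I = V / R_total = 36.0 / 91.10 = 0.3952 A
P_R2 = I² × R2 = (0.3952)² × 6.80 = 1.062 W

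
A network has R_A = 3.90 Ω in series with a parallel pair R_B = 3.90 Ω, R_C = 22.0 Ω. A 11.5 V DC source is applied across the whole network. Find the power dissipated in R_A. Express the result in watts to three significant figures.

9.91 W

First combine the parallel branches into one equivalent R_p, then R_A + R_p is a series pair.
R_p = (3.90×22.0)/(3.90+22.0) = 3.313 Ω
R_total = 3.90 + 3.313 = 7.213 Ω
I = V / R_total = 11.5 / 7.213 = 1.594 A
All the current flows through R_A; use P = I²R.
P_R_A = (1.594)² × 3.90 = 9.914 W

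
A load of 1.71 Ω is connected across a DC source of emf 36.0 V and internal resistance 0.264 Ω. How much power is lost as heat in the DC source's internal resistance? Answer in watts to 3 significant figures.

r is in series with the load, so it carries the full circuit current — the loss in it is I²r.
I = ε / (r + R) = 36.0 / (0.264 + 1.71) = 18.24 A
P_int = I² r = (18.24)² × 0.264 = 87.80 W

87.8 W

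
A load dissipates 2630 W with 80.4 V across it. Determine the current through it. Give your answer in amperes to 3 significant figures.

32.7 A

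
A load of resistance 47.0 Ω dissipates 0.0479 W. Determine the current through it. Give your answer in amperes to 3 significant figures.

From P = V I = I²R = V²/R, with the two given quantities we get I = √(P / R).
I = √(0.0479 / 47.0) = 0.03192 A

0.0319 A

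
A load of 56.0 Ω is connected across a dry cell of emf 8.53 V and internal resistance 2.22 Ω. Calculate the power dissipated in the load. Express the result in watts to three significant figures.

Find the circuit current first, then P = I²R for the load (series elements share I).
I = ε / (r + R) = 8.53 / (2.22 + 56.0) = 0.1465 A
P_load = I² R = (0.1465)² × 56.0 = 1.202 W

1.20 W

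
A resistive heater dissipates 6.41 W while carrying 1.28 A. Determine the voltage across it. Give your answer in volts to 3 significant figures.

Inverting the appropriate power form: V = P / I.
V = 6.41 / 1.280 = 5.008 V

5.01 V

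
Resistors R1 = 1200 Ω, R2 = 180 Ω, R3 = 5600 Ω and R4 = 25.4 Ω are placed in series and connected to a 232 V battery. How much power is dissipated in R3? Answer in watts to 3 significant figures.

6.14 W

In a series string the same current flows through every resistor — find that current, then P = I²R for the one we want.
R_total = 1200 + 180 + 5600 + 25.4 = 7005 Ω
I = V / R_total = 232 / 7005 = 0.03312 A
P_R3 = I² × R3 = (0.03312)² × 5600 = 6.142 W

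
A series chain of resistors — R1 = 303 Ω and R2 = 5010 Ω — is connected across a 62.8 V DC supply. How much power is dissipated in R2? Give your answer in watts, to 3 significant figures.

Series elements share the same current, so find I first, then use P = I²R.
R_total = 303 + 5010 = 5313 Ω
I = V / R_total = 62.8 / 5313 = 0.01182 A
P_R2 = I² × R2 = (0.01182)² × 5010 = 0.7000 W

0.700 W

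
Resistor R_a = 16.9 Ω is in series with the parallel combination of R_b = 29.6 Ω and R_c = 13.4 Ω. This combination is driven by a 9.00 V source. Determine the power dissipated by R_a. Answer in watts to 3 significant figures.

2.01 W

Reduce the parallel pair to R_p first; the network is then a simple series string.
R_p = (29.6×13.4)/(29.6+13.4) = 9.224 Ω
R_total = 16.9 + 9.224 = 26.12 Ω
I = V / R_total = 9.00 / 26.12 = 0.3445 A
R_a is in the main series path, so its power is I²R_a.
P_R_a = (0.3445)² × 16.9 = 2.006 W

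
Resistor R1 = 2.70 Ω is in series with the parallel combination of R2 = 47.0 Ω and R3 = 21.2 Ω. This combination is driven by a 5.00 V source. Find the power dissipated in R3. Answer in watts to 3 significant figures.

Collapse R2‖R3 to a single equivalent, reducing the network to two series elements.
R_p = (47.0×21.2)/(47.0+21.2) = 14.61 Ω
R_total = 2.70 + 14.61 = 17.31 Ω
I = V / R_total = 5.00 / 17.31 = 0.2889 A
Voltage across the parallel pair: V_p = I × R_p = 0.2889 × 14.61 = 4.220 V
With V_p across R3, its power is V_p²/R3.
P_R3 = (4.220)² / 21.2 = 0.8401 W

0.840 W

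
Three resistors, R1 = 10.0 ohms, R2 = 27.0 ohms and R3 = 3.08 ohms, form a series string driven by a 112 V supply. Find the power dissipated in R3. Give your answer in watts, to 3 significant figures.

Since the resistors are in series they all carry the loop current I = V/R_total; the power in any one is I²R.
R_total = 10.0 + 27.0 + 3.08 = 40.08 Ω
I = V / R_total = 112 / 40.08 = 2.794 A
P_R3 = I² × R3 = (2.794)² × 3.08 = 24.05 W

24.1 W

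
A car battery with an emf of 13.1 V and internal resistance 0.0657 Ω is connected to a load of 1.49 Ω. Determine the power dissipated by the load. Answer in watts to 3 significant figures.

Load and internal resistance form a series loop — compute the loop current, then the load power via I²R.
I = ε / (r + R) = 13.1 / (0.0657 + 1.49) = 8.421 A
P_load = I² R = (8.421)² × 1.49 = 105.7 W

106 W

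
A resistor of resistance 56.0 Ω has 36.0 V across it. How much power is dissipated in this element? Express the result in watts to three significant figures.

23.1 W

V and R are stated; P = V²/R avoids computing the current.
P = (36.0 V)² / 56.0 Ω = 23.14 W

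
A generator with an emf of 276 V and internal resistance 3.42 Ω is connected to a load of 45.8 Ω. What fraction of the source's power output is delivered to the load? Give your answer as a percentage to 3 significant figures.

η = P_load/(P_load+P_int) = I²R/(I²R+I²r) = R/(R+r) — the I² cancels for series elements.
η = R / (R + r) = 45.8 / (45.8 + 3.42) = 0.9305

93.1 %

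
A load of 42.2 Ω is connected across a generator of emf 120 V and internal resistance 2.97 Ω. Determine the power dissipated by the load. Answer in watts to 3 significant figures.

298 W

With r and R in series, I = ε/(r+R); the load dissipates I²R.
I = ε / (r + R) = 120 / (2.97 + 42.2) = 2.657 A
P_load = I² R = (2.657)² × 42.2 = 297.8 W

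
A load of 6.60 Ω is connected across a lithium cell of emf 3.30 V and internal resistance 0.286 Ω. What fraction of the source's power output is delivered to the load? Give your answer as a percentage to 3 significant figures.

95.8 %

The source delivers εI, of which I²R reaches the load and I²r is lost; since I is common, η = R/(R+r).
η = R / (R + r) = 6.60 / (6.60 + 0.286) = 0.9585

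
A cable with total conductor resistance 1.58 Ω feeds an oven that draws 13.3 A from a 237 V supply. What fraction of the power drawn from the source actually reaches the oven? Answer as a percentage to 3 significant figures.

91.1 %

The cable carries the full 13.3 A.
P_line = I² R_line = (13.30)² × 1.58 = 279.5 W
P_source = V I = 237 × 13.30 = 3152 W; P_load = 2873 W
η = P_load / P_source = 2873 / 3152 = 0.9113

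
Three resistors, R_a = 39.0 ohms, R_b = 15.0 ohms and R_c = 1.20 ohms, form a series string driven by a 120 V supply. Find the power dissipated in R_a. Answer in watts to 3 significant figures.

184 W

In a series string the same current flows through every resistor — find that current, then P = I²R for the one we want.
R_total = 39.0 + 15.0 + 1.20 = 55.20 Ω
I = V / R_total = 120 / 55.20 = 2.174 A
P_R_a = I² × R_a = (2.174)² × 39.0 = 184.3 W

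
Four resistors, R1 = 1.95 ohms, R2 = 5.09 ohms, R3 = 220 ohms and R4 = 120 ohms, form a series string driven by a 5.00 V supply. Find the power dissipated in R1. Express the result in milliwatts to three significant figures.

0.405 mW

The current is common to all series resistors; compute it, then apply P = I²R for the target.
R_total = 1.95 + 5.09 + 220 + 120 = 347.0 Ω
I = V / R_total = 5.00 / 347.0 = 0.01441 A
P_R1 = I² × R1 = (0.01441)² × 1.95 = 0.0004048 W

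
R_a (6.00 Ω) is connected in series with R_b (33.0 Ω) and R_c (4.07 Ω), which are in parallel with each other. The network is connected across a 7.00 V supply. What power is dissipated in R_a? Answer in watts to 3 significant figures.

3.17 W

First combine the parallel branches into one equivalent R_p, then R_a + R_p is a series pair.
R_p = (33.0×4.07)/(33.0+4.07) = 3.623 Ω
R_total = 6.00 + 3.623 = 9.623 Ω
I = V / R_total = 7.00 / 9.623 = 0.7274 A
R_a carries the full series current, so P = I²R.
P_R_a = (0.7274)² × 6.00 = 3.175 W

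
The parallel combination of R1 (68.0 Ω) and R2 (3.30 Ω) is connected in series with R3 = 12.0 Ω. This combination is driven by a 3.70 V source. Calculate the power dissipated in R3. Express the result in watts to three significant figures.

0.716 W

Combine R1 and R2 into their parallel equivalent first, reducing the network to two series resistors.
R_p = (68.0×3.30)/(68.0+3.30) = 3.147 Ω
R_total = R_p + 12.0 = 3.147 + 12.0 = 15.15 Ω
I = V / R_total = 3.70 / 15.15 = 0.2443 A
All the supply current flows through R3; use P = I²R3.
P_R3 = (0.2443)² × 12.0 = 0.7160 W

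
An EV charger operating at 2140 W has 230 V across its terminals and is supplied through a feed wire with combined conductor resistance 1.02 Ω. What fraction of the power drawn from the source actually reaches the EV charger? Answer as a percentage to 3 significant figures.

96.0 %

I = P / V = 2140 / 230 = 9.304 A through the feed wire.
P_line = I² R_line = (9.304)² × 1.02 = 88.30 W
P_source = P_load + P_line = 2140 + 88.30 = 2228 W
η = P_load / P_source = 2140 / 2228 = 0.9604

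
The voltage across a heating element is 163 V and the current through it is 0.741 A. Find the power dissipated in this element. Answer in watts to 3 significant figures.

121 W

V and I are known directly — P = V I, no intermediate step needed.
P = 163 V × 0.7410 A = 120.8 W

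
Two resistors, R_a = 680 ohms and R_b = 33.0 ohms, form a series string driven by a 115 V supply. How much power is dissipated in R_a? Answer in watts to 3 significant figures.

Since the resistors are in series they all carry the loop current I = V/R_total; the power in any one is I²R.
R_total = 680 + 33.0 = 713.0 Ω
I = V / R_total = 115 / 713.0 = 0.1613 A
P_R_a = I² × R_a = (0.1613)² × 680 = 17.69 W

17.7 W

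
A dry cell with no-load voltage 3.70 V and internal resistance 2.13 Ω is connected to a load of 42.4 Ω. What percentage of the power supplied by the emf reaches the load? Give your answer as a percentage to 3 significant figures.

η = P_load/(P_load+P_int) = I²R/(I²R+I²r) = R/(R+r) — the I² cancels for series elements.
η = R / (R + r) = 42.4 / (42.4 + 2.13) = 0.9522

95.2 %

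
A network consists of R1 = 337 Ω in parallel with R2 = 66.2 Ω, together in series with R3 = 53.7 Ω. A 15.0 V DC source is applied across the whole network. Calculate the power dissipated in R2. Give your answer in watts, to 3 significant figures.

Combine R1 and R2 into their parallel equivalent first, reducing the network to two series resistors.
R_p = (337×66.2)/(337+66.2) = 55.33 Ω
R_total = R_p + 53.7 = 55.33 + 53.7 = 109.0 Ω
I = V / R_total = 15.0 / 109.0 = 0.1376 A
Voltage across the parallel pair: V_p = I × R_p = 0.1376 × 55.33 = 7.612 V
R2 has V_p across it, so P = V_p²/R2.
P_R2 = (7.612)² / 66.2 = 0.8753 W

0.875 W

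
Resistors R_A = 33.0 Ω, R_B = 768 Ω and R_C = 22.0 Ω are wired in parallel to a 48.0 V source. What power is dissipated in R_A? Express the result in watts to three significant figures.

Every branch has 48.0 V across it, so for R_A the power is simply V²/R.
P_R_A = V² / R_A = (48.0)² / 33.0 Ω = 69.82 W

69.8 W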